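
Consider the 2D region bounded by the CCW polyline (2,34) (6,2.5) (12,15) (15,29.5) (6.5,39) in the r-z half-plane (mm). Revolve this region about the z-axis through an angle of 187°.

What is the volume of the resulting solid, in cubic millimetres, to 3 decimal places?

Volume = 6876.414 mm³

Profile (r,z), 5 vertices: (2,34) (6,2.5) (12,15) (15,29.5) (6.5,39)
edge 0: (2,34)→(6,2.5)  cross = 2·2.5 − 6·34 = -199.0000; (r_i+r_j)·cross = 8·-199.0000 = -1592.0000
edge 1: (6,2.5)→(12,15)  cross = 6·15 − 12·2.5 = 60.0000; (r_i+r_j)·cross = 18·60.0000 = 1080.0000
edge 2: (12,15)→(15,29.5)  cross = 12·29.5 − 15·15 = 129.0000; (r_i+r_j)·cross = 27·129.0000 = 3483.0000
edge 3: (15,29.5)→(6.5,39)  cross = 15·39 − 6.5·29.5 = 393.2500; (r_i+r_j)·cross = 21.5·393.2500 = 8454.8750
edge 4: (6.5,39)→(2,34)  cross = 6.5·34 − 2·39 = 143.0000; (r_i+r_j)·cross = 8.5·143.0000 = 1215.5000
Σcross = 526.2500 → A = |Σcross|/2 = 263.1250 mm²
Σ(r_i+r_j)·cross = 12641.3750 → first moment M = |Σ|/6 = 2106.8958
R_c = M/A = 2106.8958/263.1250 = 8.0072 mm
θ = 187° = 3.263766 rad
V = θ·R_c·A = 3.263766·8.0072·263.1250 = 6876.414 mm³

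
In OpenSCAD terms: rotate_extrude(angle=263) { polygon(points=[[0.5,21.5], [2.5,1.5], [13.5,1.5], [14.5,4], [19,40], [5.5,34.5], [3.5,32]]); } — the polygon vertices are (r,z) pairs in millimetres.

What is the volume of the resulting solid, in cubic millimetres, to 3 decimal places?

Volume = 22008.555 mm³

Profile (r,z), 7 vertices: (0.5,21.5) (2.5,1.5) (13.5,1.5) (14.5,4) (19,40) (5.5,34.5) (3.5,32)
edge 0: (0.5,21.5)→(2.5,1.5)  cross = 0.5·1.5 − 2.5·21.5 = -53.0000; (r_i+r_j)·cross = 3·-53.0000 = -159.0000
edge 1: (2.5,1.5)→(13.5,1.5)  cross = 2.5·1.5 − 13.5·1.5 = -16.5000; (r_i+r_j)·cross = 16·-16.5000 = -264.0000
edge 2: (13.5,1.5)→(14.5,4)  cross = 13.5·4 − 14.5·1.5 = 32.2500; (r_i+r_j)·cross = 28·32.2500 = 903.0000
edge 3: (14.5,4)→(19,40)  cross = 14.5·40 − 19·4 = 504.0000; (r_i+r_j)·cross = 33.5·504.0000 = 16884.0000
edge 4: (19,40)→(5.5,34.5)  cross = 19·34.5 − 5.5·40 = 435.5000; (r_i+r_j)·cross = 24.5·435.5000 = 10669.7500
edge 5: (5.5,34.5)→(3.5,32)  cross = 5.5·32 − 3.5·34.5 = 55.2500; (r_i+r_j)·cross = 9·55.2500 = 497.2500
edge 6: (3.5,32)→(0.5,21.5)  cross = 3.5·21.5 − 0.5·32 = 59.2500; (r_i+r_j)·cross = 4·59.2500 = 237.0000
Σcross = 1016.7500 → A = |Σcross|/2 = 508.3750 mm²
Σ(r_i+r_j)·cross = 28768.0000 → first moment M = |Σ|/6 = 4794.6667
R_c = M/A = 4794.6667/508.3750 = 9.4314 mm
θ = 263° = 4.590216 rad
V = θ·R_c·A = 4.590216·9.4314·508.3750 = 22008.555 mm³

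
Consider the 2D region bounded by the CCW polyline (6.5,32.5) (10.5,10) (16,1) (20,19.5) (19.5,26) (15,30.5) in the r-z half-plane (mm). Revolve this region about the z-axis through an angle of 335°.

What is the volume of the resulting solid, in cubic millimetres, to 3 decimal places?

Profile (r,z), 6 vertices: (6.5,32.5) (10.5,10) (16,1) (20,19.5) (19.5,26) (15,30.5)
edge 0: (6.5,32.5)→(10.5,10)  cross = 6.5·10 − 10.5·32.5 = -276.2500; (r_i+r_j)·cross = 17·-276.2500 = -4696.2500
edge 1: (10.5,10)→(16,1)  cross = 10.5·1 − 16·10 = -149.5000; (r_i+r_j)·cross = 26.5·-149.5000 = -3961.7500
edge 2: (16,1)→(20,19.5)  cross = 16·19.5 − 20·1 = 292.0000; (r_i+r_j)·cross = 36·292.0000 = 10512.0000
edge 3: (20,19.5)→(19.5,26)  cross = 20·26 − 19.5·19.5 = 139.7500; (r_i+r_j)·cross = 39.5·139.7500 = 5520.1250
edge 4: (19.5,26)→(15,30.5)  cross = 19.5·30.5 − 15·26 = 204.7500; (r_i+r_j)·cross = 34.5·204.7500 = 7063.8750
edge 5: (15,30.5)→(6.5,32.5)  cross = 15·32.5 − 6.5·30.5 = 289.2500; (r_i+r_j)·cross = 21.5·289.2500 = 6218.8750
Σcross = 500.0000 → A = |Σcross|/2 = 250.0000 mm²
Σ(r_i+r_j)·cross = 20656.8750 → first moment M = |Σ|/6 = 3442.8125
R_c = M/A = 3442.8125/250.0000 = 13.7713 mm
θ = 335° = 5.846853 rad
V = θ·R_c·A = 5.846853·13.7713·250.0000 = 20129.619 mm³

Volume = 20129.619 mm³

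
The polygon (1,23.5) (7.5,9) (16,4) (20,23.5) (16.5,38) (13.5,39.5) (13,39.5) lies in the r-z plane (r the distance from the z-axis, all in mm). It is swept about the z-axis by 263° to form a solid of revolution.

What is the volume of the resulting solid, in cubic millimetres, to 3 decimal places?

Volume = 21843.594 mm³

Profile (r,z), 7 vertices: (1,23.5) (7.5,9) (16,4) (20,23.5) (16.5,38) (13.5,39.5) (13,39.5)
edge 0: (1,23.5)→(7.5,9)  cross = 1·9 − 7.5·23.5 = -167.2500; (r_i+r_j)·cross = 8.5·-167.2500 = -1421.6250
edge 1: (7.5,9)→(16,4)  cross = 7.5·4 − 16·9 = -114.0000; (r_i+r_j)·cross = 23.5·-114.0000 = -2679.0000
edge 2: (16,4)→(20,23.5)  cross = 16·23.5 − 20·4 = 296.0000; (r_i+r_j)·cross = 36·296.0000 = 10656.0000
edge 3: (20,23.5)→(16.5,38)  cross = 20·38 − 16.5·23.5 = 372.2500; (r_i+r_j)·cross = 36.5·372.2500 = 13587.1250
edge 4: (16.5,38)→(13.5,39.5)  cross = 16.5·39.5 − 13.5·38 = 138.7500; (r_i+r_j)·cross = 30·138.7500 = 4162.5000
edge 5: (13.5,39.5)→(13,39.5)  cross = 13.5·39.5 − 13·39.5 = 19.7500; (r_i+r_j)·cross = 26.5·19.7500 = 523.3750
edge 6: (13,39.5)→(1,23.5)  cross = 13·23.5 − 1·39.5 = 266.0000; (r_i+r_j)·cross = 14·266.0000 = 3724.0000
Σcross = 811.5000 → A = |Σcross|/2 = 405.7500 mm²
Σ(r_i+r_j)·cross = 28552.3750 → first moment M = |Σ|/6 = 4758.7292
R_c = M/A = 4758.7292/405.7500 = 11.7282 mm
θ = 263° = 4.590216 rad
V = θ·R_c·A = 4.590216·11.7282·405.7500 = 21843.594 mm³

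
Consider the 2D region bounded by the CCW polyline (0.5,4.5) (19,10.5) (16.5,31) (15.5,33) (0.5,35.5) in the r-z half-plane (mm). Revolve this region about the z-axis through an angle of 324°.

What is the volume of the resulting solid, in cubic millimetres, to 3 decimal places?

Profile (r,z), 5 vertices: (0.5,4.5) (19,10.5) (16.5,31) (15.5,33) (0.5,35.5)
edge 0: (0.5,4.5)→(19,10.5)  cross = 0.5·10.5 − 19·4.5 = -80.2500; (r_i+r_j)·cross = 19.5·-80.2500 = -1564.8750
edge 1: (19,10.5)→(16.5,31)  cross = 19·31 − 16.5·10.5 = 415.7500; (r_i+r_j)·cross = 35.5·415.7500 = 14759.1250
edge 2: (16.5,31)→(15.5,33)  cross = 16.5·33 − 15.5·31 = 64.0000; (r_i+r_j)·cross = 32·64.0000 = 2048.0000
edge 3: (15.5,33)→(0.5,35.5)  cross = 15.5·35.5 − 0.5·33 = 533.7500; (r_i+r_j)·cross = 16·533.7500 = 8540.0000
edge 4: (0.5,35.5)→(0.5,4.5)  cross = 0.5·4.5 − 0.5·35.5 = -15.5000; (r_i+r_j)·cross = 1·-15.5000 = -15.5000
Σcross = 917.7500 → A = |Σcross|/2 = 458.8750 mm²
Σ(r_i+r_j)·cross = 23766.7500 → first moment M = |Σ|/6 = 3961.1250
R_c = M/A = 3961.1250/458.8750 = 8.6323 mm
θ = 324° = 5.654867 rad
V = θ·R_c·A = 5.654867·8.6323·458.8750 = 22399.634 mm³

Volume = 22399.634 mm³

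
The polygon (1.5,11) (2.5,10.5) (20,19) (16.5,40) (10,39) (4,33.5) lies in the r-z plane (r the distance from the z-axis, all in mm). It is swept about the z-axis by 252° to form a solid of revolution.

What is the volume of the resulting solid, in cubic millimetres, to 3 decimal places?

Volume = 16844.029 mm³

Profile (r,z), 6 vertices: (1.5,11) (2.5,10.5) (20,19) (16.5,40) (10,39) (4,33.5)
edge 0: (1.5,11)→(2.5,10.5)  cross = 1.5·10.5 − 2.5·11 = -11.7500; (r_i+r_j)·cross = 4·-11.7500 = -47.0000
edge 1: (2.5,10.5)→(20,19)  cross = 2.5·19 − 20·10.5 = -162.5000; (r_i+r_j)·cross = 22.5·-162.5000 = -3656.2500
edge 2: (20,19)→(16.5,40)  cross = 20·40 − 16.5·19 = 486.5000; (r_i+r_j)·cross = 36.5·486.5000 = 17757.2500
edge 3: (16.5,40)→(10,39)  cross = 16.5·39 − 10·40 = 243.5000; (r_i+r_j)·cross = 26.5·243.5000 = 6452.7500
edge 4: (10,39)→(4,33.5)  cross = 10·33.5 − 4·39 = 179.0000; (r_i+r_j)·cross = 14·179.0000 = 2506.0000
edge 5: (4,33.5)→(1.5,11)  cross = 4·11 − 1.5·33.5 = -6.2500; (r_i+r_j)·cross = 5.5·-6.2500 = -34.3750
Σcross = 728.5000 → A = |Σcross|/2 = 364.2500 mm²
Σ(r_i+r_j)·cross = 22978.3750 → first moment M = |Σ|/6 = 3829.7292
R_c = M/A = 3829.7292/364.2500 = 10.5140 mm
θ = 252° = 4.398230 rad
V = θ·R_c·A = 4.398230·10.5140·364.2500 = 16844.029 mm³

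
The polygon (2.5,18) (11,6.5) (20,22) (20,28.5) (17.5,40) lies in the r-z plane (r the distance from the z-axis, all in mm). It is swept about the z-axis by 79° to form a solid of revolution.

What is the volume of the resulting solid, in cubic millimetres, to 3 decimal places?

Volume = 5013.181 mm³

Profile (r,z), 5 vertices: (2.5,18) (11,6.5) (20,22) (20,28.5) (17.5,40)
edge 0: (2.5,18)→(11,6.5)  cross = 2.5·6.5 − 11·18 = -181.7500; (r_i+r_j)·cross = 13.5·-181.7500 = -2453.6250
edge 1: (11,6.5)→(20,22)  cross = 11·22 − 20·6.5 = 112.0000; (r_i+r_j)·cross = 31·112.0000 = 3472.0000
edge 2: (20,22)→(20,28.5)  cross = 20·28.5 − 20·22 = 130.0000; (r_i+r_j)·cross = 40·130.0000 = 5200.0000
edge 3: (20,28.5)→(17.5,40)  cross = 20·40 − 17.5·28.5 = 301.2500; (r_i+r_j)·cross = 37.5·301.2500 = 11296.8750
edge 4: (17.5,40)→(2.5,18)  cross = 17.5·18 − 2.5·40 = 215.0000; (r_i+r_j)·cross = 20·215.0000 = 4300.0000
Σcross = 576.5000 → A = |Σcross|/2 = 288.2500 mm²
Σ(r_i+r_j)·cross = 21815.2500 → first moment M = |Σ|/6 = 3635.8750
R_c = M/A = 3635.8750/288.2500 = 12.6136 mm
θ = 79° = 1.378810 rad
V = θ·R_c·A = 1.378810·12.6136·288.2500 = 5013.181 mm³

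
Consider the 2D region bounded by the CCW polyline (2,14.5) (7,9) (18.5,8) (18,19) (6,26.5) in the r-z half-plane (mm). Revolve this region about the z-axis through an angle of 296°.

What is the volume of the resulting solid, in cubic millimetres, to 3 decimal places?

Volume = 11183.476 mm³

Profile (r,z), 5 vertices: (2,14.5) (7,9) (18.5,8) (18,19) (6,26.5)
edge 0: (2,14.5)→(7,9)  cross = 2·9 − 7·14.5 = -83.5000; (r_i+r_j)·cross = 9·-83.5000 = -751.5000
edge 1: (7,9)→(18.5,8)  cross = 7·8 − 18.5·9 = -110.5000; (r_i+r_j)·cross = 25.5·-110.5000 = -2817.7500
edge 2: (18.5,8)→(18,19)  cross = 18.5·19 − 18·8 = 207.5000; (r_i+r_j)·cross = 36.5·207.5000 = 7573.7500
edge 3: (18,19)→(6,26.5)  cross = 18·26.5 − 6·19 = 363.0000; (r_i+r_j)·cross = 24·363.0000 = 8712.0000
edge 4: (6,26.5)→(2,14.5)  cross = 6·14.5 − 2·26.5 = 34.0000; (r_i+r_j)·cross = 8·34.0000 = 272.0000
Σcross = 410.5000 → A = |Σcross|/2 = 205.2500 mm²
Σ(r_i+r_j)·cross = 12988.5000 → first moment M = |Σ|/6 = 2164.7500
R_c = M/A = 2164.7500/205.2500 = 10.5469 mm
θ = 296° = 5.166175 rad
V = θ·R_c·A = 5.166175·10.5469·205.2500 = 11183.476 mm³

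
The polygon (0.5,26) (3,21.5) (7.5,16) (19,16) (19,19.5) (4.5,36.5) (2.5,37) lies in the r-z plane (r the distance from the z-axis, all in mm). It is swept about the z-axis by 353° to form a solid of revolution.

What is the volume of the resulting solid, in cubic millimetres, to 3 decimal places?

Profile (r,z), 7 vertices: (0.5,26) (3,21.5) (7.5,16) (19,16) (19,19.5) (4.5,36.5) (2.5,37)
edge 0: (0.5,26)→(3,21.5)  cross = 0.5·21.5 − 3·26 = -67.2500; (r_i+r_j)·cross = 3.5·-67.2500 = -235.3750
edge 1: (3,21.5)→(7.5,16)  cross = 3·16 − 7.5·21.5 = -113.2500; (r_i+r_j)·cross = 10.5·-113.2500 = -1189.1250
edge 2: (7.5,16)→(19,16)  cross = 7.5·16 − 19·16 = -184.0000; (r_i+r_j)·cross = 26.5·-184.0000 = -4876.0000
edge 3: (19,16)→(19,19.5)  cross = 19·19.5 − 19·16 = 66.5000; (r_i+r_j)·cross = 38·66.5000 = 2527.0000
edge 4: (19,19.5)→(4.5,36.5)  cross = 19·36.5 − 4.5·19.5 = 605.7500; (r_i+r_j)·cross = 23.5·605.7500 = 14235.1250
edge 5: (4.5,36.5)→(2.5,37)  cross = 4.5·37 − 2.5·36.5 = 75.2500; (r_i+r_j)·cross = 7·75.2500 = 526.7500
edge 6: (2.5,37)→(0.5,26)  cross = 2.5·26 − 0.5·37 = 46.5000; (r_i+r_j)·cross = 3·46.5000 = 139.5000
Σcross = 429.5000 → A = |Σcross|/2 = 214.7500 mm²
Σ(r_i+r_j)·cross = 11127.8750 → first moment M = |Σ|/6 = 1854.6458
R_c = M/A = 1854.6458/214.7500 = 8.6363 mm
θ = 353° = 6.161012 rad
V = θ·R_c·A = 6.161012·8.6363·214.7500 = 11426.496 mm³

Volume = 11426.496 mm³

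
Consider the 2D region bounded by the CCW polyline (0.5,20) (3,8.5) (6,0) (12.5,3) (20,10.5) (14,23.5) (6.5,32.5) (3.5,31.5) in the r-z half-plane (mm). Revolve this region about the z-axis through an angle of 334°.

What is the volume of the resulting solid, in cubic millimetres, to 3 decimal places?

Volume = 19722.438 mm³

Profile (r,z), 8 vertices: (0.5,20) (3,8.5) (6,0) (12.5,3) (20,10.5) (14,23.5) (6.5,32.5) (3.5,31.5)
edge 0: (0.5,20)→(3,8.5)  cross = 0.5·8.5 − 3·20 = -55.7500; (r_i+r_j)·cross = 3.5·-55.7500 = -195.1250
edge 1: (3,8.5)→(6,0)  cross = 3·0 − 6·8.5 = -51.0000; (r_i+r_j)·cross = 9·-51.0000 = -459.0000
edge 2: (6,0)→(12.5,3)  cross = 6·3 − 12.5·0 = 18.0000; (r_i+r_j)·cross = 18.5·18.0000 = 333.0000
edge 3: (12.5,3)→(20,10.5)  cross = 12.5·10.5 − 20·3 = 71.2500; (r_i+r_j)·cross = 32.5·71.2500 = 2315.6250
edge 4: (20,10.5)→(14,23.5)  cross = 20·23.5 − 14·10.5 = 323.0000; (r_i+r_j)·cross = 34·323.0000 = 10982.0000
edge 5: (14,23.5)→(6.5,32.5)  cross = 14·32.5 − 6.5·23.5 = 302.2500; (r_i+r_j)·cross = 20.5·302.2500 = 6196.1250
edge 6: (6.5,32.5)→(3.5,31.5)  cross = 6.5·31.5 − 3.5·32.5 = 91.0000; (r_i+r_j)·cross = 10·91.0000 = 910.0000
edge 7: (3.5,31.5)→(0.5,20)  cross = 3.5·20 − 0.5·31.5 = 54.2500; (r_i+r_j)·cross = 4·54.2500 = 217.0000
Σcross = 753.0000 → A = |Σcross|/2 = 376.5000 mm²
Σ(r_i+r_j)·cross = 20299.6250 → first moment M = |Σ|/6 = 3383.2708
R_c = M/A = 3383.2708/376.5000 = 8.9861 mm
θ = 334° = 5.829400 rad
V = θ·R_c·A = 5.829400·8.9861·376.5000 = 19722.438 mm³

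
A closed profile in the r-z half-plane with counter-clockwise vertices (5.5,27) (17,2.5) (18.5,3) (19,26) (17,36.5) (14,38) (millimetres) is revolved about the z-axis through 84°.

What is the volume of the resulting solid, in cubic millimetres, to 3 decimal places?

Volume = 5518.557 mm³

Profile (r,z), 6 vertices: (5.5,27) (17,2.5) (18.5,3) (19,26) (17,36.5) (14,38)
edge 0: (5.5,27)→(17,2.5)  cross = 5.5·2.5 − 17·27 = -445.2500; (r_i+r_j)·cross = 22.5·-445.2500 = -10018.1250
edge 1: (17,2.5)→(18.5,3)  cross = 17·3 − 18.5·2.5 = 4.7500; (r_i+r_j)·cross = 35.5·4.7500 = 168.6250
edge 2: (18.5,3)→(19,26)  cross = 18.5·26 − 19·3 = 424.0000; (r_i+r_j)·cross = 37.5·424.0000 = 15900.0000
edge 3: (19,26)→(17,36.5)  cross = 19·36.5 − 17·26 = 251.5000; (r_i+r_j)·cross = 36·251.5000 = 9054.0000
edge 4: (17,36.5)→(14,38)  cross = 17·38 − 14·36.5 = 135.0000; (r_i+r_j)·cross = 31·135.0000 = 4185.0000
edge 5: (14,38)→(5.5,27)  cross = 14·27 − 5.5·38 = 169.0000; (r_i+r_j)·cross = 19.5·169.0000 = 3295.5000
Σcross = 539.0000 → A = |Σcross|/2 = 269.5000 mm²
Σ(r_i+r_j)·cross = 22585.0000 → first moment M = |Σ|/6 = 3764.1667
R_c = M/A = 3764.1667/269.5000 = 13.9672 mm
θ = 84° = 1.466077 rad
V = θ·R_c·A = 1.466077·13.9672·269.5000 = 5518.557 mm³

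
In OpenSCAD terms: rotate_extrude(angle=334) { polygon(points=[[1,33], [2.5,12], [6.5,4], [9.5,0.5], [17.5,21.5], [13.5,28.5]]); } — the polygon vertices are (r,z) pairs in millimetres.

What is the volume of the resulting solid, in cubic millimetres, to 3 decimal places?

Profile (r,z), 6 vertices: (1,33) (2.5,12) (6.5,4) (9.5,0.5) (17.5,21.5) (13.5,28.5)
edge 0: (1,33)→(2.5,12)  cross = 1·12 − 2.5·33 = -70.5000; (r_i+r_j)·cross = 3.5·-70.5000 = -246.7500
edge 1: (2.5,12)→(6.5,4)  cross = 2.5·4 − 6.5·12 = -68.0000; (r_i+r_j)·cross = 9·-68.0000 = -612.0000
edge 2: (6.5,4)→(9.5,0.5)  cross = 6.5·0.5 − 9.5·4 = -34.7500; (r_i+r_j)·cross = 16·-34.7500 = -556.0000
edge 3: (9.5,0.5)→(17.5,21.5)  cross = 9.5·21.5 − 17.5·0.5 = 195.5000; (r_i+r_j)·cross = 27·195.5000 = 5278.5000
edge 4: (17.5,21.5)→(13.5,28.5)  cross = 17.5·28.5 − 13.5·21.5 = 208.5000; (r_i+r_j)·cross = 31·208.5000 = 6463.5000
edge 5: (13.5,28.5)→(1,33)  cross = 13.5·33 − 1·28.5 = 417.0000; (r_i+r_j)·cross = 14.5·417.0000 = 6046.5000
Σcross = 647.7500 → A = |Σcross|/2 = 323.8750 mm²
Σ(r_i+r_j)·cross = 16373.7500 → first moment M = |Σ|/6 = 2728.9583
R_c = M/A = 2728.9583/323.8750 = 8.4260 mm
θ = 334° = 5.829400 rad
V = θ·R_c·A = 5.829400·8.4260·323.8750 = 15908.189 mm³

Volume = 15908.189 mm³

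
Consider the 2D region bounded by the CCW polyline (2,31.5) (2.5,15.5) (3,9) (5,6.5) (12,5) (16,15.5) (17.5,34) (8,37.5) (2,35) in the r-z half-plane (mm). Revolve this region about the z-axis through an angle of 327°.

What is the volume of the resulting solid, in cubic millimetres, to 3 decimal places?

Volume = 21377.012 mm³

Profile (r,z), 9 vertices: (2,31.5) (2.5,15.5) (3,9) (5,6.5) (12,5) (16,15.5) (17.5,34) (8,37.5) (2,35)
edge 0: (2,31.5)→(2.5,15.5)  cross = 2·15.5 − 2.5·31.5 = -47.7500; (r_i+r_j)·cross = 4.5·-47.7500 = -214.8750
edge 1: (2.5,15.5)→(3,9)  cross = 2.5·9 − 3·15.5 = -24.0000; (r_i+r_j)·cross = 5.5·-24.0000 = -132.0000
edge 2: (3,9)→(5,6.5)  cross = 3·6.5 − 5·9 = -25.5000; (r_i+r_j)·cross = 8·-25.5000 = -204.0000
edge 3: (5,6.5)→(12,5)  cross = 5·5 − 12·6.5 = -53.0000; (r_i+r_j)·cross = 17·-53.0000 = -901.0000
edge 4: (12,5)→(16,15.5)  cross = 12·15.5 − 16·5 = 106.0000; (r_i+r_j)·cross = 28·106.0000 = 2968.0000
edge 5: (16,15.5)→(17.5,34)  cross = 16·34 − 17.5·15.5 = 272.7500; (r_i+r_j)·cross = 33.5·272.7500 = 9137.1250
edge 6: (17.5,34)→(8,37.5)  cross = 17.5·37.5 − 8·34 = 384.2500; (r_i+r_j)·cross = 25.5·384.2500 = 9798.3750
edge 7: (8,37.5)→(2,35)  cross = 8·35 − 2·37.5 = 205.0000; (r_i+r_j)·cross = 10·205.0000 = 2050.0000
edge 8: (2,35)→(2,31.5)  cross = 2·31.5 − 2·35 = -7.0000; (r_i+r_j)·cross = 4·-7.0000 = -28.0000
Σcross = 810.7500 → A = |Σcross|/2 = 405.3750 mm²
Σ(r_i+r_j)·cross = 22473.6250 → first moment M = |Σ|/6 = 3745.6042
R_c = M/A = 3745.6042/405.3750 = 9.2398 mm
θ = 327° = 5.707227 rad
V = θ·R_c·A = 5.707227·9.2398·405.3750 = 21377.012 mm³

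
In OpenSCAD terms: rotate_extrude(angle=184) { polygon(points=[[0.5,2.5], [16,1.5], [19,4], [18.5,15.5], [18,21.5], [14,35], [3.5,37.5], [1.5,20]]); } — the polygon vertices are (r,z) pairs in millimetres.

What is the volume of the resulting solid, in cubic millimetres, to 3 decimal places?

Profile (r,z), 8 vertices: (0.5,2.5) (16,1.5) (19,4) (18.5,15.5) (18,21.5) (14,35) (3.5,37.5) (1.5,20)
edge 0: (0.5,2.5)→(16,1.5)  cross = 0.5·1.5 − 16·2.5 = -39.2500; (r_i+r_j)·cross = 16.5·-39.2500 = -647.6250
edge 1: (16,1.5)→(19,4)  cross = 16·4 − 19·1.5 = 35.5000; (r_i+r_j)·cross = 35·35.5000 = 1242.5000
edge 2: (19,4)→(18.5,15.5)  cross = 19·15.5 − 18.5·4 = 220.5000; (r_i+r_j)·cross = 37.5·220.5000 = 8268.7500
edge 3: (18.5,15.5)→(18,21.5)  cross = 18.5·21.5 − 18·15.5 = 118.7500; (r_i+r_j)·cross = 36.5·118.7500 = 4334.3750
edge 4: (18,21.5)→(14,35)  cross = 18·35 − 14·21.5 = 329.0000; (r_i+r_j)·cross = 32·329.0000 = 10528.0000
edge 5: (14,35)→(3.5,37.5)  cross = 14·37.5 − 3.5·35 = 402.5000; (r_i+r_j)·cross = 17.5·402.5000 = 7043.7500
edge 6: (3.5,37.5)→(1.5,20)  cross = 3.5·20 − 1.5·37.5 = 13.7500; (r_i+r_j)·cross = 5·13.7500 = 68.7500
edge 7: (1.5,20)→(0.5,2.5)  cross = 1.5·2.5 − 0.5·20 = -6.2500; (r_i+r_j)·cross = 2·-6.2500 = -12.5000
Σcross = 1074.5000 → A = |Σcross|/2 = 537.2500 mm²
Σ(r_i+r_j)·cross = 30826.0000 → first moment M = |Σ|/6 = 5137.6667
R_c = M/A = 5137.6667/537.2500 = 9.5629 mm
θ = 184° = 3.211406 rad
V = θ·R_c·A = 3.211406·9.5629·537.2500 = 16499.133 mm³

Volume = 16499.133 mm³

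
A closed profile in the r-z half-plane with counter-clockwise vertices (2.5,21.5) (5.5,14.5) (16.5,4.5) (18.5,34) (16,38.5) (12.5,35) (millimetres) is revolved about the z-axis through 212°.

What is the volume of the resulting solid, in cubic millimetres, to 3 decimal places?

Volume = 13637.328 mm³

Profile (r,z), 6 vertices: (2.5,21.5) (5.5,14.5) (16.5,4.5) (18.5,34) (16,38.5) (12.5,35)
edge 0: (2.5,21.5)→(5.5,14.5)  cross = 2.5·14.5 − 5.5·21.5 = -82.0000; (r_i+r_j)·cross = 8·-82.0000 = -656.0000
edge 1: (5.5,14.5)→(16.5,4.5)  cross = 5.5·4.5 − 16.5·14.5 = -214.5000; (r_i+r_j)·cross = 22·-214.5000 = -4719.0000
edge 2: (16.5,4.5)→(18.5,34)  cross = 16.5·34 − 18.5·4.5 = 477.7500; (r_i+r_j)·cross = 35·477.7500 = 16721.2500
edge 3: (18.5,34)→(16,38.5)  cross = 18.5·38.5 − 16·34 = 168.2500; (r_i+r_j)·cross = 34.5·168.2500 = 5804.6250
edge 4: (16,38.5)→(12.5,35)  cross = 16·35 − 12.5·38.5 = 78.7500; (r_i+r_j)·cross = 28.5·78.7500 = 2244.3750
edge 5: (12.5,35)→(2.5,21.5)  cross = 12.5·21.5 − 2.5·35 = 181.2500; (r_i+r_j)·cross = 15·181.2500 = 2718.7500
Σcross = 609.5000 → A = |Σcross|/2 = 304.7500 mm²
Σ(r_i+r_j)·cross = 22114.0000 → first moment M = |Σ|/6 = 3685.6667
R_c = M/A = 3685.6667/304.7500 = 12.0941 mm
θ = 212° = 3.700098 rad
V = θ·R_c·A = 3.700098·12.0941·304.7500 = 13637.328 mm³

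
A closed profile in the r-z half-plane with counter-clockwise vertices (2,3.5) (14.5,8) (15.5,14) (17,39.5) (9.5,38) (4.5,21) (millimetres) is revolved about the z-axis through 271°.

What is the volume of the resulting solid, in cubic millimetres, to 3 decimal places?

Profile (r,z), 6 vertices: (2,3.5) (14.5,8) (15.5,14) (17,39.5) (9.5,38) (4.5,21)
edge 0: (2,3.5)→(14.5,8)  cross = 2·8 − 14.5·3.5 = -34.7500; (r_i+r_j)·cross = 16.5·-34.7500 = -573.3750
edge 1: (14.5,8)→(15.5,14)  cross = 14.5·14 − 15.5·8 = 79.0000; (r_i+r_j)·cross = 30·79.0000 = 2370.0000
edge 2: (15.5,14)→(17,39.5)  cross = 15.5·39.5 − 17·14 = 374.2500; (r_i+r_j)·cross = 32.5·374.2500 = 12163.1250
edge 3: (17,39.5)→(9.5,38)  cross = 17·38 − 9.5·39.5 = 270.7500; (r_i+r_j)·cross = 26.5·270.7500 = 7174.8750
edge 4: (9.5,38)→(4.5,21)  cross = 9.5·21 − 4.5·38 = 28.5000; (r_i+r_j)·cross = 14·28.5000 = 399.0000
edge 5: (4.5,21)→(2,3.5)  cross = 4.5·3.5 − 2·21 = -26.2500; (r_i+r_j)·cross = 6.5·-26.2500 = -170.6250
Σcross = 691.5000 → A = |Σcross|/2 = 345.7500 mm²
Σ(r_i+r_j)·cross = 21363.0000 → first moment M = |Σ|/6 = 3560.5000
R_c = M/A = 3560.5000/345.7500 = 10.2979 mm
θ = 271° = 4.729842 rad
V = θ·R_c·A = 4.729842·10.2979·345.7500 = 16840.603 mm³

Volume = 16840.603 mm³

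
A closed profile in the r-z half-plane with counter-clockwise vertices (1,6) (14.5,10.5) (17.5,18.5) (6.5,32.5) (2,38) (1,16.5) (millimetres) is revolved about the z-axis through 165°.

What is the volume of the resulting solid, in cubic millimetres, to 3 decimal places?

Profile (r,z), 6 vertices: (1,6) (14.5,10.5) (17.5,18.5) (6.5,32.5) (2,38) (1,16.5)
edge 0: (1,6)→(14.5,10.5)  cross = 1·10.5 − 14.5·6 = -76.5000; (r_i+r_j)·cross = 15.5·-76.5000 = -1185.7500
edge 1: (14.5,10.5)→(17.5,18.5)  cross = 14.5·18.5 − 17.5·10.5 = 84.5000; (r_i+r_j)·cross = 32·84.5000 = 2704.0000
edge 2: (17.5,18.5)→(6.5,32.5)  cross = 17.5·32.5 − 6.5·18.5 = 448.5000; (r_i+r_j)·cross = 24·448.5000 = 10764.0000
edge 3: (6.5,32.5)→(2,38)  cross = 6.5·38 − 2·32.5 = 182.0000; (r_i+r_j)·cross = 8.5·182.0000 = 1547.0000
edge 4: (2,38)→(1,16.5)  cross = 2·16.5 − 1·38 = -5.0000; (r_i+r_j)·cross = 3·-5.0000 = -15.0000
edge 5: (1,16.5)→(1,6)  cross = 1·6 − 1·16.5 = -10.5000; (r_i+r_j)·cross = 2·-10.5000 = -21.0000
Σcross = 623.0000 → A = |Σcross|/2 = 311.5000 mm²
Σ(r_i+r_j)·cross = 13793.2500 → first moment M = |Σ|/6 = 2298.8750
R_c = M/A = 2298.8750/311.5000 = 7.3800 mm
θ = 165° = 2.879793 rad
V = θ·R_c·A = 2.879793·7.3800·311.5000 = 6620.285 mm³

Volume = 6620.285 mm³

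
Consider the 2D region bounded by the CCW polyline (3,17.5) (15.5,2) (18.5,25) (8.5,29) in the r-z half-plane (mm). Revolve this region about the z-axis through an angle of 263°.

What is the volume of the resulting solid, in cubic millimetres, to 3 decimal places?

Volume = 12598.613 mm³

Profile (r,z), 4 vertices: (3,17.5) (15.5,2) (18.5,25) (8.5,29)
edge 0: (3,17.5)→(15.5,2)  cross = 3·2 − 15.5·17.5 = -265.2500; (r_i+r_j)·cross = 18.5·-265.2500 = -4907.1250
edge 1: (15.5,2)→(18.5,25)  cross = 15.5·25 − 18.5·2 = 350.5000; (r_i+r_j)·cross = 34·350.5000 = 11917.0000
edge 2: (18.5,25)→(8.5,29)  cross = 18.5·29 − 8.5·25 = 324.0000; (r_i+r_j)·cross = 27·324.0000 = 8748.0000
edge 3: (8.5,29)→(3,17.5)  cross = 8.5·17.5 − 3·29 = 61.7500; (r_i+r_j)·cross = 11.5·61.7500 = 710.1250
Σcross = 471.0000 → A = |Σcross|/2 = 235.5000 mm²
Σ(r_i+r_j)·cross = 16468.0000 → first moment M = |Σ|/6 = 2744.6667
R_c = M/A = 2744.6667/235.5000 = 11.6546 mm
θ = 263° = 4.590216 rad
V = θ·R_c·A = 4.590216·11.6546·235.5000 = 12598.613 mm³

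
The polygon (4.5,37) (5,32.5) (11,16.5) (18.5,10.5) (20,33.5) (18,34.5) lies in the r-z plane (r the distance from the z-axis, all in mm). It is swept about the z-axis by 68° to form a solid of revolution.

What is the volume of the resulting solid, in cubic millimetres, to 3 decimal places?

Profile (r,z), 6 vertices: (4.5,37) (5,32.5) (11,16.5) (18.5,10.5) (20,33.5) (18,34.5)
edge 0: (4.5,37)→(5,32.5)  cross = 4.5·32.5 − 5·37 = -38.7500; (r_i+r_j)·cross = 9.5·-38.7500 = -368.1250
edge 1: (5,32.5)→(11,16.5)  cross = 5·16.5 − 11·32.5 = -275.0000; (r_i+r_j)·cross = 16·-275.0000 = -4400.0000
edge 2: (11,16.5)→(18.5,10.5)  cross = 11·10.5 − 18.5·16.5 = -189.7500; (r_i+r_j)·cross = 29.5·-189.7500 = -5597.6250
edge 3: (18.5,10.5)→(20,33.5)  cross = 18.5·33.5 − 20·10.5 = 409.7500; (r_i+r_j)·cross = 38.5·409.7500 = 15775.3750
edge 4: (20,33.5)→(18,34.5)  cross = 20·34.5 − 18·33.5 = 87.0000; (r_i+r_j)·cross = 38·87.0000 = 3306.0000
edge 5: (18,34.5)→(4.5,37)  cross = 18·37 − 4.5·34.5 = 510.7500; (r_i+r_j)·cross = 22.5·510.7500 = 11491.8750
Σcross = 504.0000 → A = |Σcross|/2 = 252.0000 mm²
Σ(r_i+r_j)·cross = 20207.5000 → first moment M = |Σ|/6 = 3367.9167
R_c = M/A = 3367.9167/252.0000 = 13.3647 mm
θ = 68° = 1.186824 rad
V = θ·R_c·A = 1.186824·13.3647·252.0000 = 3997.124 mm³

Volume = 3997.124 mm³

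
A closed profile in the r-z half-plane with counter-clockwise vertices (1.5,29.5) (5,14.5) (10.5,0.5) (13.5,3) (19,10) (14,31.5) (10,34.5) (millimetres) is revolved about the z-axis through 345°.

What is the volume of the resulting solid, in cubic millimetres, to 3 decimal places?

Profile (r,z), 7 vertices: (1.5,29.5) (5,14.5) (10.5,0.5) (13.5,3) (19,10) (14,31.5) (10,34.5)
edge 0: (1.5,29.5)→(5,14.5)  cross = 1.5·14.5 − 5·29.5 = -125.7500; (r_i+r_j)·cross = 6.5·-125.7500 = -817.3750
edge 1: (5,14.5)→(10.5,0.5)  cross = 5·0.5 − 10.5·14.5 = -149.7500; (r_i+r_j)·cross = 15.5·-149.7500 = -2321.1250
edge 2: (10.5,0.5)→(13.5,3)  cross = 10.5·3 − 13.5·0.5 = 24.7500; (r_i+r_j)·cross = 24·24.7500 = 594.0000
edge 3: (13.5,3)→(19,10)  cross = 13.5·10 − 19·3 = 78.0000; (r_i+r_j)·cross = 32.5·78.0000 = 2535.0000
edge 4: (19,10)→(14,31.5)  cross = 19·31.5 − 14·10 = 458.5000; (r_i+r_j)·cross = 33·458.5000 = 15130.5000
edge 5: (14,31.5)→(10,34.5)  cross = 14·34.5 − 10·31.5 = 168.0000; (r_i+r_j)·cross = 24·168.0000 = 4032.0000
edge 6: (10,34.5)→(1.5,29.5)  cross = 10·29.5 − 1.5·34.5 = 243.2500; (r_i+r_j)·cross = 11.5·243.2500 = 2797.3750
Σcross = 697.0000 → A = |Σcross|/2 = 348.5000 mm²
Σ(r_i+r_j)·cross = 21950.3750 → first moment M = |Σ|/6 = 3658.3958
R_c = M/A = 3658.3958/348.5000 = 10.4975 mm
θ = 345° = 6.021386 rad
V = θ·R_c·A = 6.021386·10.4975·348.5000 = 22028.613 mm³

Volume = 22028.613 mm³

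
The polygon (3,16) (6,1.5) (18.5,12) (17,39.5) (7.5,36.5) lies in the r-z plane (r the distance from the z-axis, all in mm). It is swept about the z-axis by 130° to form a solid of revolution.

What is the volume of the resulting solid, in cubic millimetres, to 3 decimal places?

Volume = 10215.707 mm³

Profile (r,z), 5 vertices: (3,16) (6,1.5) (18.5,12) (17,39.5) (7.5,36.5)
edge 0: (3,16)→(6,1.5)  cross = 3·1.5 − 6·16 = -91.5000; (r_i+r_j)·cross = 9·-91.5000 = -823.5000
edge 1: (6,1.5)→(18.5,12)  cross = 6·12 − 18.5·1.5 = 44.2500; (r_i+r_j)·cross = 24.5·44.2500 = 1084.1250
edge 2: (18.5,12)→(17,39.5)  cross = 18.5·39.5 − 17·12 = 526.7500; (r_i+r_j)·cross = 35.5·526.7500 = 18699.6250
edge 3: (17,39.5)→(7.5,36.5)  cross = 17·36.5 − 7.5·39.5 = 324.2500; (r_i+r_j)·cross = 24.5·324.2500 = 7944.1250
edge 4: (7.5,36.5)→(3,16)  cross = 7.5·16 − 3·36.5 = 10.5000; (r_i+r_j)·cross = 10.5·10.5000 = 110.2500
Σcross = 814.2500 → A = |Σcross|/2 = 407.1250 mm²
Σ(r_i+r_j)·cross = 27014.6250 → first moment M = |Σ|/6 = 4502.4375
R_c = M/A = 4502.4375/407.1250 = 11.0591 mm
θ = 130° = 2.268928 rad
V = θ·R_c·A = 2.268928·11.0591·407.1250 = 10215.707 mm³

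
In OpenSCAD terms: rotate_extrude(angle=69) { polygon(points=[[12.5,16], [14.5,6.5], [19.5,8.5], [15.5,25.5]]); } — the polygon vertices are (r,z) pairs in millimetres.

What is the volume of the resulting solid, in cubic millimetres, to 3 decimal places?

Volume = 1329.171 mm³

Profile (r,z), 4 vertices: (12.5,16) (14.5,6.5) (19.5,8.5) (15.5,25.5)
edge 0: (12.5,16)→(14.5,6.5)  cross = 12.5·6.5 − 14.5·16 = -150.7500; (r_i+r_j)·cross = 27·-150.7500 = -4070.2500
edge 1: (14.5,6.5)→(19.5,8.5)  cross = 14.5·8.5 − 19.5·6.5 = -3.5000; (r_i+r_j)·cross = 34·-3.5000 = -119.0000
edge 2: (19.5,8.5)→(15.5,25.5)  cross = 19.5·25.5 − 15.5·8.5 = 365.5000; (r_i+r_j)·cross = 35·365.5000 = 12792.5000
edge 3: (15.5,25.5)→(12.5,16)  cross = 15.5·16 − 12.5·25.5 = -70.7500; (r_i+r_j)·cross = 28·-70.7500 = -1981.0000
Σcross = 140.5000 → A = |Σcross|/2 = 70.2500 mm²
Σ(r_i+r_j)·cross = 6622.2500 → first moment M = |Σ|/6 = 1103.7083
R_c = M/A = 1103.7083/70.2500 = 15.7112 mm
θ = 69° = 1.204277 rad
V = θ·R_c·A = 1.204277·15.7112·70.2500 = 1329.171 mm³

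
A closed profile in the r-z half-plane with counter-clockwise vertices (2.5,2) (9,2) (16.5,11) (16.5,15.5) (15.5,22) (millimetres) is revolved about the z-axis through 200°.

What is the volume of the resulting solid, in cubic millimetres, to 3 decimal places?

Profile (r,z), 5 vertices: (2.5,2) (9,2) (16.5,11) (16.5,15.5) (15.5,22)
edge 0: (2.5,2)→(9,2)  cross = 2.5·2 − 9·2 = -13.0000; (r_i+r_j)·cross = 11.5·-13.0000 = -149.5000
edge 1: (9,2)→(16.5,11)  cross = 9·11 − 16.5·2 = 66.0000; (r_i+r_j)·cross = 25.5·66.0000 = 1683.0000
edge 2: (16.5,11)→(16.5,15.5)  cross = 16.5·15.5 − 16.5·11 = 74.2500; (r_i+r_j)·cross = 33·74.2500 = 2450.2500
edge 3: (16.5,15.5)→(15.5,22)  cross = 16.5·22 − 15.5·15.5 = 122.7500; (r_i+r_j)·cross = 32·122.7500 = 3928.0000
edge 4: (15.5,22)→(2.5,2)  cross = 15.5·2 − 2.5·22 = -24.0000; (r_i+r_j)·cross = 18·-24.0000 = -432.0000
Σcross = 226.0000 → A = |Σcross|/2 = 113.0000 mm²
Σ(r_i+r_j)·cross = 7479.7500 → first moment M = |Σ|/6 = 1246.6250
R_c = M/A = 1246.6250/113.0000 = 11.0321 mm
θ = 200° = 3.490659 rad
V = θ·R_c·A = 3.490659·11.0321·113.0000 = 4351.542 mm³

Volume = 4351.542 mm³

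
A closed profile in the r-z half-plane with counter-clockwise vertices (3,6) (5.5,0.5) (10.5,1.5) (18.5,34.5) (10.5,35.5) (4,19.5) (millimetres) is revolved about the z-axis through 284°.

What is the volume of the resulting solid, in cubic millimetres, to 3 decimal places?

Volume = 15439.920 mm³

Profile (r,z), 6 vertices: (3,6) (5.5,0.5) (10.5,1.5) (18.5,34.5) (10.5,35.5) (4,19.5)
edge 0: (3,6)→(5.5,0.5)  cross = 3·0.5 − 5.5·6 = -31.5000; (r_i+r_j)·cross = 8.5·-31.5000 = -267.7500
edge 1: (5.5,0.5)→(10.5,1.5)  cross = 5.5·1.5 − 10.5·0.5 = 3.0000; (r_i+r_j)·cross = 16·3.0000 = 48.0000
edge 2: (10.5,1.5)→(18.5,34.5)  cross = 10.5·34.5 − 18.5·1.5 = 334.5000; (r_i+r_j)·cross = 29·334.5000 = 9700.5000
edge 3: (18.5,34.5)→(10.5,35.5)  cross = 18.5·35.5 − 10.5·34.5 = 294.5000; (r_i+r_j)·cross = 29·294.5000 = 8540.5000
edge 4: (10.5,35.5)→(4,19.5)  cross = 10.5·19.5 − 4·35.5 = 62.7500; (r_i+r_j)·cross = 14.5·62.7500 = 909.8750
edge 5: (4,19.5)→(3,6)  cross = 4·6 − 3·19.5 = -34.5000; (r_i+r_j)·cross = 7·-34.5000 = -241.5000
Σcross = 628.7500 → A = |Σcross|/2 = 314.3750 mm²
Σ(r_i+r_j)·cross = 18689.6250 → first moment M = |Σ|/6 = 3114.9375
R_c = M/A = 3114.9375/314.3750 = 9.9083 mm
θ = 284° = 4.956735 rad
V = θ·R_c·A = 4.956735·9.9083·314.3750 = 15439.920 mm³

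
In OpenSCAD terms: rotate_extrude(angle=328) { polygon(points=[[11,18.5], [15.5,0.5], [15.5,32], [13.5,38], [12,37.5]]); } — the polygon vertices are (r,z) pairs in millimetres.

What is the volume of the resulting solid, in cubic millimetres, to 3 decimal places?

Volume = 8716.302 mm³

Profile (r,z), 5 vertices: (11,18.5) (15.5,0.5) (15.5,32) (13.5,38) (12,37.5)
edge 0: (11,18.5)→(15.5,0.5)  cross = 11·0.5 − 15.5·18.5 = -281.2500; (r_i+r_j)·cross = 26.5·-281.2500 = -7453.1250
edge 1: (15.5,0.5)→(15.5,32)  cross = 15.5·32 − 15.5·0.5 = 488.2500; (r_i+r_j)·cross = 31·488.2500 = 15135.7500
edge 2: (15.5,32)→(13.5,38)  cross = 15.5·38 − 13.5·32 = 157.0000; (r_i+r_j)·cross = 29·157.0000 = 4553.0000
edge 3: (13.5,38)→(12,37.5)  cross = 13.5·37.5 − 12·38 = 50.2500; (r_i+r_j)·cross = 25.5·50.2500 = 1281.3750
edge 4: (12,37.5)→(11,18.5)  cross = 12·18.5 − 11·37.5 = -190.5000; (r_i+r_j)·cross = 23·-190.5000 = -4381.5000
Σcross = 223.7500 → A = |Σcross|/2 = 111.8750 mm²
Σ(r_i+r_j)·cross = 9135.5000 → first moment M = |Σ|/6 = 1522.5833
R_c = M/A = 1522.5833/111.8750 = 13.6097 mm
θ = 328° = 5.724680 rad
V = θ·R_c·A = 5.724680·13.6097·111.8750 = 8716.302 mm³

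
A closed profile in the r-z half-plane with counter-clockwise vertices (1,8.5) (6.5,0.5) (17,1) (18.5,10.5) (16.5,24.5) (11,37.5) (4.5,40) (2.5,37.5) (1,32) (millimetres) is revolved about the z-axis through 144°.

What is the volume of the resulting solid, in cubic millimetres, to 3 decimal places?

Profile (r,z), 9 vertices: (1,8.5) (6.5,0.5) (17,1) (18.5,10.5) (16.5,24.5) (11,37.5) (4.5,40) (2.5,37.5) (1,32)
edge 0: (1,8.5)→(6.5,0.5)  cross = 1·0.5 − 6.5·8.5 = -54.7500; (r_i+r_j)·cross = 7.5·-54.7500 = -410.6250
edge 1: (6.5,0.5)→(17,1)  cross = 6.5·1 − 17·0.5 = -2.0000; (r_i+r_j)·cross = 23.5·-2.0000 = -47.0000
edge 2: (17,1)→(18.5,10.5)  cross = 17·10.5 − 18.5·1 = 160.0000; (r_i+r_j)·cross = 35.5·160.0000 = 5680.0000
edge 3: (18.5,10.5)→(16.5,24.5)  cross = 18.5·24.5 − 16.5·10.5 = 280.0000; (r_i+r_j)·cross = 35·280.0000 = 9800.0000
edge 4: (16.5,24.5)→(11,37.5)  cross = 16.5·37.5 − 11·24.5 = 349.2500; (r_i+r_j)·cross = 27.5·349.2500 = 9604.3750
edge 5: (11,37.5)→(4.5,40)  cross = 11·40 − 4.5·37.5 = 271.2500; (r_i+r_j)·cross = 15.5·271.2500 = 4204.3750
edge 6: (4.5,40)→(2.5,37.5)  cross = 4.5·37.5 − 2.5·40 = 68.7500; (r_i+r_j)·cross = 7·68.7500 = 481.2500
edge 7: (2.5,37.5)→(1,32)  cross = 2.5·32 − 1·37.5 = 42.5000; (r_i+r_j)·cross = 3.5·42.5000 = 148.7500
edge 8: (1,32)→(1,8.5)  cross = 1·8.5 − 1·32 = -23.5000; (r_i+r_j)·cross = 2·-23.5000 = -47.0000
Σcross = 1091.5000 → A = |Σcross|/2 = 545.7500 mm²
Σ(r_i+r_j)·cross = 29414.1250 → first moment M = |Σ|/6 = 4902.3542
R_c = M/A = 4902.3542/545.7500 = 8.9828 mm
θ = 144° = 2.513274 rad
V = θ·R_c·A = 2.513274·8.9828·545.7500 = 12320.960 mm³

Volume = 12320.960 mm³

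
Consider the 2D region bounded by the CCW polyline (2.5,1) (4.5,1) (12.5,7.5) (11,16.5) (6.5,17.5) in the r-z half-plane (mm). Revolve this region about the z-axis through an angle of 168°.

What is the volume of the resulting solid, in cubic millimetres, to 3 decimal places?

Volume = 2156.110 mm³

Profile (r,z), 5 vertices: (2.5,1) (4.5,1) (12.5,7.5) (11,16.5) (6.5,17.5)
edge 0: (2.5,1)→(4.5,1)  cross = 2.5·1 − 4.5·1 = -2.0000; (r_i+r_j)·cross = 7·-2.0000 = -14.0000
edge 1: (4.5,1)→(12.5,7.5)  cross = 4.5·7.5 − 12.5·1 = 21.2500; (r_i+r_j)·cross = 17·21.2500 = 361.2500
edge 2: (12.5,7.5)→(11,16.5)  cross = 12.5·16.5 − 11·7.5 = 123.7500; (r_i+r_j)·cross = 23.5·123.7500 = 2908.1250
edge 3: (11,16.5)→(6.5,17.5)  cross = 11·17.5 − 6.5·16.5 = 85.2500; (r_i+r_j)·cross = 17.5·85.2500 = 1491.8750
edge 4: (6.5,17.5)→(2.5,1)  cross = 6.5·1 − 2.5·17.5 = -37.2500; (r_i+r_j)·cross = 9·-37.2500 = -335.2500
Σcross = 191.0000 → A = |Σcross|/2 = 95.5000 mm²
Σ(r_i+r_j)·cross = 4412.0000 → first moment M = |Σ|/6 = 735.3333
R_c = M/A = 735.3333/95.5000 = 7.6998 mm
θ = 168° = 2.932153 rad
V = θ·R_c·A = 2.932153·7.6998·95.5000 = 2156.110 mm³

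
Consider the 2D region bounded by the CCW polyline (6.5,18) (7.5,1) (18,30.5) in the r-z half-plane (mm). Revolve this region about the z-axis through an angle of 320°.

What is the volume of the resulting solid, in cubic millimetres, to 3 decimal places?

Volume = 6195.686 mm³

Profile (r,z), 3 vertices: (6.5,18) (7.5,1) (18,30.5)
edge 0: (6.5,18)→(7.5,1)  cross = 6.5·1 − 7.5·18 = -128.5000; (r_i+r_j)·cross = 14·-128.5000 = -1799.0000
edge 1: (7.5,1)→(18,30.5)  cross = 7.5·30.5 − 18·1 = 210.7500; (r_i+r_j)·cross = 25.5·210.7500 = 5374.1250
edge 2: (18,30.5)→(6.5,18)  cross = 18·18 − 6.5·30.5 = 125.7500; (r_i+r_j)·cross = 24.5·125.7500 = 3080.8750
Σcross = 208.0000 → A = |Σcross|/2 = 104.0000 mm²
Σ(r_i+r_j)·cross = 6656.0000 → first moment M = |Σ|/6 = 1109.3333
R_c = M/A = 1109.3333/104.0000 = 10.6667 mm
θ = 320° = 5.585054 rad
V = θ·R_c·A = 5.585054·10.6667·104.0000 = 6195.686 mm³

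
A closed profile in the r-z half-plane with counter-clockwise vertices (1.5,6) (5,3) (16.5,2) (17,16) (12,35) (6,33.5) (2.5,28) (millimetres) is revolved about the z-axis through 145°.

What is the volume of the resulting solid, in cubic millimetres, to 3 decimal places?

Volume = 9465.395 mm³

Profile (r,z), 7 vertices: (1.5,6) (5,3) (16.5,2) (17,16) (12,35) (6,33.5) (2.5,28)
edge 0: (1.5,6)→(5,3)  cross = 1.5·3 − 5·6 = -25.5000; (r_i+r_j)·cross = 6.5·-25.5000 = -165.7500
edge 1: (5,3)→(16.5,2)  cross = 5·2 − 16.5·3 = -39.5000; (r_i+r_j)·cross = 21.5·-39.5000 = -849.2500
edge 2: (16.5,2)→(17,16)  cross = 16.5·16 − 17·2 = 230.0000; (r_i+r_j)·cross = 33.5·230.0000 = 7705.0000
edge 3: (17,16)→(12,35)  cross = 17·35 − 12·16 = 403.0000; (r_i+r_j)·cross = 29·403.0000 = 11687.0000
edge 4: (12,35)→(6,33.5)  cross = 12·33.5 − 6·35 = 192.0000; (r_i+r_j)·cross = 18·192.0000 = 3456.0000
edge 5: (6,33.5)→(2.5,28)  cross = 6·28 − 2.5·33.5 = 84.2500; (r_i+r_j)·cross = 8.5·84.2500 = 716.1250
edge 6: (2.5,28)→(1.5,6)  cross = 2.5·6 − 1.5·28 = -27.0000; (r_i+r_j)·cross = 4·-27.0000 = -108.0000
Σcross = 817.2500 → A = |Σcross|/2 = 408.6250 mm²
Σ(r_i+r_j)·cross = 22441.1250 → first moment M = |Σ|/6 = 3740.1875
R_c = M/A = 3740.1875/408.6250 = 9.1531 mm
θ = 145° = 2.530727 rad
V = θ·R_c·A = 2.530727·9.1531·408.6250 = 9465.395 mm³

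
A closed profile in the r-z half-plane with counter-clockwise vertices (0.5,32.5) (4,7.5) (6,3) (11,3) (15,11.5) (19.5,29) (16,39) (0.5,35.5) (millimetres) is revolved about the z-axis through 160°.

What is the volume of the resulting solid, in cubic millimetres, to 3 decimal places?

Profile (r,z), 8 vertices: (0.5,32.5) (4,7.5) (6,3) (11,3) (15,11.5) (19.5,29) (16,39) (0.5,35.5)
edge 0: (0.5,32.5)→(4,7.5)  cross = 0.5·7.5 − 4·32.5 = -126.2500; (r_i+r_j)·cross = 4.5·-126.2500 = -568.1250
edge 1: (4,7.5)→(6,3)  cross = 4·3 − 6·7.5 = -33.0000; (r_i+r_j)·cross = 10·-33.0000 = -330.0000
edge 2: (6,3)→(11,3)  cross = 6·3 − 11·3 = -15.0000; (r_i+r_j)·cross = 17·-15.0000 = -255.0000
edge 3: (11,3)→(15,11.5)  cross = 11·11.5 − 15·3 = 81.5000; (r_i+r_j)·cross = 26·81.5000 = 2119.0000
edge 4: (15,11.5)→(19.5,29)  cross = 15·29 − 19.5·11.5 = 210.7500; (r_i+r_j)·cross = 34.5·210.7500 = 7270.8750
edge 5: (19.5,29)→(16,39)  cross = 19.5·39 − 16·29 = 296.5000; (r_i+r_j)·cross = 35.5·296.5000 = 10525.7500
edge 6: (16,39)→(0.5,35.5)  cross = 16·35.5 − 0.5·39 = 548.5000; (r_i+r_j)·cross = 16.5·548.5000 = 9050.2500
edge 7: (0.5,35.5)→(0.5,32.5)  cross = 0.5·32.5 − 0.5·35.5 = -1.5000; (r_i+r_j)·cross = 1·-1.5000 = -1.5000
Σcross = 961.5000 → A = |Σcross|/2 = 480.7500 mm²
Σ(r_i+r_j)·cross = 27811.2500 → first moment M = |Σ|/6 = 4635.2083
R_c = M/A = 4635.2083/480.7500 = 9.6416 mm
θ = 160° = 2.792527 rad
V = θ·R_c·A = 2.792527·9.6416·480.7500 = 12943.944 mm³

Volume = 12943.944 mm³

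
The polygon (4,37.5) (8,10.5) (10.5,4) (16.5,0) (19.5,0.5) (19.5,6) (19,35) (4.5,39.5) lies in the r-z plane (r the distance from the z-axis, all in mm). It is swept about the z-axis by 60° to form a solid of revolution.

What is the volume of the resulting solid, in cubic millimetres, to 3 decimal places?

Volume = 5946.031 mm³

Profile (r,z), 8 vertices: (4,37.5) (8,10.5) (10.5,4) (16.5,0) (19.5,0.5) (19.5,6) (19,35) (4.5,39.5)
edge 0: (4,37.5)→(8,10.5)  cross = 4·10.5 − 8·37.5 = -258.0000; (r_i+r_j)·cross = 12·-258.0000 = -3096.0000
edge 1: (8,10.5)→(10.5,4)  cross = 8·4 − 10.5·10.5 = -78.2500; (r_i+r_j)·cross = 18.5·-78.2500 = -1447.6250
edge 2: (10.5,4)→(16.5,0)  cross = 10.5·0 − 16.5·4 = -66.0000; (r_i+r_j)·cross = 27·-66.0000 = -1782.0000
edge 3: (16.5,0)→(19.5,0.5)  cross = 16.5·0.5 − 19.5·0 = 8.2500; (r_i+r_j)·cross = 36·8.2500 = 297.0000
edge 4: (19.5,0.5)→(19.5,6)  cross = 19.5·6 − 19.5·0.5 = 107.2500; (r_i+r_j)·cross = 39·107.2500 = 4182.7500
edge 5: (19.5,6)→(19,35)  cross = 19.5·35 − 19·6 = 568.5000; (r_i+r_j)·cross = 38.5·568.5000 = 21887.2500
edge 6: (19,35)→(4.5,39.5)  cross = 19·39.5 − 4.5·35 = 593.0000; (r_i+r_j)·cross = 23.5·593.0000 = 13935.5000
edge 7: (4.5,39.5)→(4,37.5)  cross = 4.5·37.5 − 4·39.5 = 10.7500; (r_i+r_j)·cross = 8.5·10.7500 = 91.3750
Σcross = 885.5000 → A = |Σcross|/2 = 442.7500 mm²
Σ(r_i+r_j)·cross = 34068.2500 → first moment M = |Σ|/6 = 5678.0417
R_c = M/A = 5678.0417/442.7500 = 12.8245 mm
θ = 60° = 1.047198 rad
V = θ·R_c·A = 1.047198·12.8245·442.7500 = 5946.031 mm³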